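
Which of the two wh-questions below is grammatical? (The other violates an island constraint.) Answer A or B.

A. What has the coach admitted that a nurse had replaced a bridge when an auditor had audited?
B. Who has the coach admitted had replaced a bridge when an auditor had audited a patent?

B

In A, the wh-phrase is extracted from inside an adjunct island (introduced by "when"), which blocks movement.
In B, the extraction path crosses only that-complement boundaries, which are transparent.
So B is grammatical.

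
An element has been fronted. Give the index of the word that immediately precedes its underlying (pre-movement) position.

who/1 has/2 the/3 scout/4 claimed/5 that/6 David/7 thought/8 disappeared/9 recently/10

8

The displaced element is "who" (word 1).
It is linked across 2 clause boundaries (that → Ø).
It functions as the subject of "disappeared", so the gap sits immediately after word 8 ("thought").
Base order: The scout has claimed that David thought that who disappeared recently.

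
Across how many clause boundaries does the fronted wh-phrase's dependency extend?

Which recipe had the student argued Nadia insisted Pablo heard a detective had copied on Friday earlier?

"which recipe" is extracted from the object of "copied".
Boundaries crossed, outermost first: [Ø], [Ø], [Ø] — 3 in total.

3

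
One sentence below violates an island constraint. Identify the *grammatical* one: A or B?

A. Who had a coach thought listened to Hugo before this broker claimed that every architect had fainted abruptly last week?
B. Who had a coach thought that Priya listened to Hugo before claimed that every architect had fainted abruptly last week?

A

In B, the wh-phrase is extracted from inside an adjunct island (introduced by "before"), which blocks movement.
In A, the extraction path crosses only that-complement boundaries, which are transparent.
So A is grammatical.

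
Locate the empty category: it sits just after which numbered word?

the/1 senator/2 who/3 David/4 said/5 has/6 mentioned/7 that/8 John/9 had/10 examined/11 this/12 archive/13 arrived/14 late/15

5

The displaced element is "the senator" (word 2).
It is linked across 1 clause boundary (Ø).
It functions as the subject of "mentioned", so the gap sits immediately after word 5 ("said").
Base order: David said that the senator has mentioned that John had examined this archive.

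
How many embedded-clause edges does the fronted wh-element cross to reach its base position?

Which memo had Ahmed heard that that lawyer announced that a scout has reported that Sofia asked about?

"which memo" is extracted from the PP object of "asked".
Boundaries crossed, outermost first: [that], [that], [that] — 3 in total.

3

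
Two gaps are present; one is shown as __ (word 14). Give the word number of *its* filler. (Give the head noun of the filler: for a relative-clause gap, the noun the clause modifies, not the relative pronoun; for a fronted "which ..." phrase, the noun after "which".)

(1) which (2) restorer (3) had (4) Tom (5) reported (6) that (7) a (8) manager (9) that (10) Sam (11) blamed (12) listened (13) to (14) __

The marked gap is the object of the preposition "to" of "listened".
Its filler is the fronted wh-phrase "which restorer", at word 2.
(The other dependency links word 8 to a gap after word 11.)

2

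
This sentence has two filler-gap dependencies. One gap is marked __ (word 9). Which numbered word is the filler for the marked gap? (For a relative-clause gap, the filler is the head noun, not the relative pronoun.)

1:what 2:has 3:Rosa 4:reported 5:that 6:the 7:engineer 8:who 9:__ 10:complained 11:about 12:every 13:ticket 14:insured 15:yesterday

The marked gap is inside the relative clause, the subject of "complained".
Its filler is the head noun "engineer" (via "who"), at word 7.
(The other dependency links word 1 to a gap after word 14.)

7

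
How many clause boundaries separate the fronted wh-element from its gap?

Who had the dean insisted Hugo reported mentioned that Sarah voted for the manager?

"who" is extracted from the subject of "mentioned".
Boundaries crossed, outermost first: [Ø], [Ø] — 2 in total.

2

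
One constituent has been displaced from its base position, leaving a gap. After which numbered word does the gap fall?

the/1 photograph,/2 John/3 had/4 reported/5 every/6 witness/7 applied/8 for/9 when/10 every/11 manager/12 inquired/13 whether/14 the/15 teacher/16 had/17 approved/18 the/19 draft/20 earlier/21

9

The displaced element is "the photograph" (word 2).
It is linked across 1 clause boundary (Ø).
It functions as the object of the preposition "for" of "applied", so the gap sits immediately after word 9 ("for").
Base order: John had reported every witness applied for the photograph when every manager inquired whether the teacher had approved the draft earlier.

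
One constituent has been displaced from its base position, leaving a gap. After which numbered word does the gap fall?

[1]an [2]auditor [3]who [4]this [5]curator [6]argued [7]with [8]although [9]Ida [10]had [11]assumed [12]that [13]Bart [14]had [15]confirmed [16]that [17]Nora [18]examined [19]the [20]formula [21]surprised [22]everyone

7

The displaced element is "an auditor" (word 2).
It functions as the object of the preposition "with" of "argued", so the gap sits immediately after word 7 ("with").
Base order: This curator argued with an auditor although Ida had assumed that Bart had confirmed that Nora examined the formula.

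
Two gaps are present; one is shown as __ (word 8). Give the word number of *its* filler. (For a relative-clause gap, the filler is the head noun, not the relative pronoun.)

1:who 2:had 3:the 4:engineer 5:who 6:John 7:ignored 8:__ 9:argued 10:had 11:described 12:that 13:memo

The marked gap is inside the relative clause, the direct object of "ignored".
Its filler is the head noun "engineer" (via "who"), at word 4.
(The other dependency links word 1 to a gap after word 9.)

4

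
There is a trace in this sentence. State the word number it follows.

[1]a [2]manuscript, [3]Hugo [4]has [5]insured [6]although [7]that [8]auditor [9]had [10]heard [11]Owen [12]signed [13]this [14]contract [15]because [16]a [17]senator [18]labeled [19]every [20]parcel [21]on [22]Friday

The displaced element is "a manuscript" (word 2).
It functions as the direct object of "insured", so the gap sits immediately after word 5 ("insured").
Base order: Hugo has insured a manuscript although that auditor had heard Owen signed this contract because a senator labeled every parcel on Friday.

5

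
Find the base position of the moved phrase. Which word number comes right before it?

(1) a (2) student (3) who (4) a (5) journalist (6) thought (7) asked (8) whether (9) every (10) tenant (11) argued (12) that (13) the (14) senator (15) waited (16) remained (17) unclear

6

The displaced element is "a student" (word 2).
It is linked across 1 clause boundary (Ø).
It functions as the subject of "asked", so the gap sits immediately after word 6 ("thought").
Base order: A journalist thought that a student asked whether every tenant argued that the senator waited.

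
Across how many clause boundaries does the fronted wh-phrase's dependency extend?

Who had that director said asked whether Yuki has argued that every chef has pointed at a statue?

1

"who" is extracted from the subject of "asked".
Boundaries crossed, outermost first: [Ø] — 1 in total.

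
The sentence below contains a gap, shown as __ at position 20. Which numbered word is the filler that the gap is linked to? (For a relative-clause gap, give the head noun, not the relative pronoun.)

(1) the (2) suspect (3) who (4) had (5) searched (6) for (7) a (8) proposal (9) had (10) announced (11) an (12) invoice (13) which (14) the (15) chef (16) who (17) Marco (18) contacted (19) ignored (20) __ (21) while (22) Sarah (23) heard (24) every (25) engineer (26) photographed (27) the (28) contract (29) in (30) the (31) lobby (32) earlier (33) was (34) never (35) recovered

12

The gap at 20 is the object of "ignored", inside a relative clause.
The relative pronoun is "which" (word 13); it is bound by the head noun immediately before it.
Its filler is the head noun "invoice", at word 12.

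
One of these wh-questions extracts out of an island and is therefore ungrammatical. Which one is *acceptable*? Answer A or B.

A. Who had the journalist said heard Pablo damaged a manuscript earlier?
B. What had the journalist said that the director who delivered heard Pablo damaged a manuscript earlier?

In B, the wh-phrase is extracted from inside a complex-NP island (relative clause) (introduced by "who"), which blocks movement.
In A, the extraction path crosses only that-complement boundaries, which are transparent.
So A is grammatical.

A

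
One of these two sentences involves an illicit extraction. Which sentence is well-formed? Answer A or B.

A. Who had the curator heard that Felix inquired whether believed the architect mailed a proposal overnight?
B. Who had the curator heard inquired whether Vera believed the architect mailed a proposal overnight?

In A, the wh-phrase is extracted from inside a wh-island (introduced by "whether"), which blocks movement.
In B, the extraction path crosses only that-complement boundaries, which are transparent.
So B is grammatical.

B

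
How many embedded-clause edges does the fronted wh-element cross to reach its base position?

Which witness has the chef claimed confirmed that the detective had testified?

"which witness" is extracted from the subject of "confirmed".
Boundaries crossed, outermost first: [Ø] — 1 in total.

1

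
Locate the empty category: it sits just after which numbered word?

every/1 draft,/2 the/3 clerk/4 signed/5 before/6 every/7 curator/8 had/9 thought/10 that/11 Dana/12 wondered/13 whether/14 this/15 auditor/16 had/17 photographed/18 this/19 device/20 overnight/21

The displaced element is "every draft" (word 2).
It functions as the direct object of "signed", so the gap sits immediately after word 5 ("signed").
Base order: The clerk signed every draft before every curator had thought that Dana wondered whether this auditor had photographed this device overnight.

5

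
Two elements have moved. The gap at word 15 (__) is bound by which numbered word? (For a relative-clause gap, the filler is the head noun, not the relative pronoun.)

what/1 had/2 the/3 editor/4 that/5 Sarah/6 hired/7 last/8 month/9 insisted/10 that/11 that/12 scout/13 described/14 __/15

1

The marked gap is the direct object of "described".
Its filler is the fronted wh-phrase "what", at word 1.
(The other dependency links word 4 to a gap after word 7.)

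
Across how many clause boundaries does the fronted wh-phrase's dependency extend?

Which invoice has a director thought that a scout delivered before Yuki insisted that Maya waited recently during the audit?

"which invoice" is extracted from the object of "delivered".
Boundaries crossed, outermost first: [that] — 1 in total.

1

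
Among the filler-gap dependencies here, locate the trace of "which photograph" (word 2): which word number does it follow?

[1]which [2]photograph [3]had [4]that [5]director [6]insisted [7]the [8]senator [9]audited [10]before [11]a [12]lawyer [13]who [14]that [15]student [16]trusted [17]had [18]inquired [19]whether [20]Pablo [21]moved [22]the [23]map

The displaced element is "which photograph" (word 2).
It is linked across 1 clause boundary (Ø).
It functions as the direct object of "audited", so the gap sits immediately after word 9 ("audited").
Base order: That director had insisted the senator audited which photograph before a lawyer who that student trusted had inquired whether Pablo moved the map.

9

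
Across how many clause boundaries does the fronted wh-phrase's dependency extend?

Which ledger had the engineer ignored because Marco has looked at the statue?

0

"which ledger" originates inside the matrix clause — no clause boundary is crossed.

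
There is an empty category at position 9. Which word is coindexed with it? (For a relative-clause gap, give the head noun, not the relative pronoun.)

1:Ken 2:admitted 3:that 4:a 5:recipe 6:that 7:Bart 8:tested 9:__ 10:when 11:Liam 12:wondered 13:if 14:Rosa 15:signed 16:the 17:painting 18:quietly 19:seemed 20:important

5

The gap at 9 is the object of "tested", inside a relative clause.
The relative pronoun is "that" (word 6); it is bound by the head noun immediately before it.
Its filler is the head noun "recipe", at word 5.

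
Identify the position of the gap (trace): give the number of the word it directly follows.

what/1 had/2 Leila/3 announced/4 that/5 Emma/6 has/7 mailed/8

8

The displaced element is "what" (word 1).
It is linked across 1 clause boundary (that).
It functions as the direct object of "mailed", so the gap sits immediately after word 8 ("mailed").
Base order: Leila had announced that Emma has mailed what.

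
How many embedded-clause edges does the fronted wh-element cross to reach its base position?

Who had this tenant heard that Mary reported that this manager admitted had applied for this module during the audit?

"who" is extracted from the subject of "applied".
Boundaries crossed, outermost first: [that], [that], [Ø] — 3 in total.

3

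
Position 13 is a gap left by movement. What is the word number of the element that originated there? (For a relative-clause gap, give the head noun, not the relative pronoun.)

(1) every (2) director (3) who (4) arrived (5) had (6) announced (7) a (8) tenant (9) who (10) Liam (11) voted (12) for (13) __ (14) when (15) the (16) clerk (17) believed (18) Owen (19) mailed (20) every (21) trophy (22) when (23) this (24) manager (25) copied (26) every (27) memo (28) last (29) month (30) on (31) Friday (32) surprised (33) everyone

8

The gap at 13 is the prepositional object of "voted", inside a relative clause.
The relative pronoun is "who" (word 9); it is bound by the head noun immediately before it.
Its filler is the head noun "tenant", at word 8.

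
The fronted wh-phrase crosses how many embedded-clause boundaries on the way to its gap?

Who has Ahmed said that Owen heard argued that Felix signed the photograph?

2

"who" is extracted from the subject of "argued".
Boundaries crossed, outermost first: [that], [Ø] — 2 in total.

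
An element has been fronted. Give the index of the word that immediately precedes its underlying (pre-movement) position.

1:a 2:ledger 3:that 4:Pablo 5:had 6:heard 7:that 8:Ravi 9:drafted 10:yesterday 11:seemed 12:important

9

The displaced element is "a ledger" (word 2).
It is linked across 1 clause boundary (that).
It functions as the direct object of "drafted", so the gap sits immediately after word 9 ("drafted").
Base order: Pablo had heard that Ravi drafted a ledger yesterday.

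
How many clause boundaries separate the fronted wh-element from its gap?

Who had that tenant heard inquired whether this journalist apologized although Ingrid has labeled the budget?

1

"who" is extracted from the subject of "inquired".
Boundaries crossed, outermost first: [Ø] — 1 in total.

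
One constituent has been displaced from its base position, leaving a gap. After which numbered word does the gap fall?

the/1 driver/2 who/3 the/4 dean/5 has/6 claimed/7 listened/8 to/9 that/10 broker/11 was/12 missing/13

7

The displaced element is "the driver" (word 2).
It is linked across 1 clause boundary (Ø).
It functions as the subject of "listened", so the gap sits immediately after word 7 ("claimed").
Base order: The dean has claimed that the driver listened to that broker.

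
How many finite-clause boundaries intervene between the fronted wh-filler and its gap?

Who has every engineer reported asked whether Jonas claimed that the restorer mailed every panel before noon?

1

"who" is extracted from the subject of "asked".
Boundaries crossed, outermost first: [Ø] — 1 in total.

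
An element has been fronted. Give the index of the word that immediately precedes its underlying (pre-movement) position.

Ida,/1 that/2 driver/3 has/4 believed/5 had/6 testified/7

The displaced element is "Ida" (word 1).
It is linked across 1 clause boundary (Ø).
It functions as the subject of "testified", so the gap sits immediately after word 5 ("believed").
Base order: That driver has believed Ida had testified.

5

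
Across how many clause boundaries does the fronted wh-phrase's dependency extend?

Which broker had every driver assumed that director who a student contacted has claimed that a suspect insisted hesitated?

"which broker" is extracted from the subject of "hesitated".
Boundaries crossed, outermost first: [Ø], [that], [Ø] — 3 in total.

3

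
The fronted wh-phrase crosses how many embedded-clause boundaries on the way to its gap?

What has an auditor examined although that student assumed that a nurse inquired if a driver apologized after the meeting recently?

0

"what" originates inside the matrix clause — no clause boundary is crossed.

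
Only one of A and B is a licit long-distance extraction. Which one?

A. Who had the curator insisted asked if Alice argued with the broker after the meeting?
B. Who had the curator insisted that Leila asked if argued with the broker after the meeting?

A

In B, the wh-phrase is extracted from inside a wh-island (introduced by "if"), which blocks movement.
In A, the extraction path crosses only that-complement boundaries, which are transparent.
So A is grammatical.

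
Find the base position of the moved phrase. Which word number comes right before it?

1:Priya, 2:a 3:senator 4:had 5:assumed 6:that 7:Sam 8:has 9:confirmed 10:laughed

9

The displaced element is "Priya" (word 1).
It is linked across 2 clause boundaries (that → Ø).
It functions as the subject of "laughed", so the gap sits immediately after word 9 ("confirmed").
Base order: A senator had assumed that Sam has confirmed that Priya laughed.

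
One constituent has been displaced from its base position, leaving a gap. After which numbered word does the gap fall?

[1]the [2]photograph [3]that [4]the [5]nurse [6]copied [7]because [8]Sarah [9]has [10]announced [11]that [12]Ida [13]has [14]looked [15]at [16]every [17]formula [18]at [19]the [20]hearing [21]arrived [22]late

6

The displaced element is "the photograph" (word 2).
It functions as the direct object of "copied", so the gap sits immediately after word 6 ("copied").
Base order: The nurse copied the photograph because Sarah has announced that Ida has looked at every formula at the hearing.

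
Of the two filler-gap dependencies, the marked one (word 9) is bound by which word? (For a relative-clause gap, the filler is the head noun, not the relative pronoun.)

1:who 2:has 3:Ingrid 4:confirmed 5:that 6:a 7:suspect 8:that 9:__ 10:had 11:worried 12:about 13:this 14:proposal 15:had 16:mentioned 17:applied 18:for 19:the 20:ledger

7

The marked gap is inside the relative clause, the subject of "worried".
Its filler is the head noun "suspect" (via "that"), at word 7.
(The other dependency links word 1 to a gap after word 16.)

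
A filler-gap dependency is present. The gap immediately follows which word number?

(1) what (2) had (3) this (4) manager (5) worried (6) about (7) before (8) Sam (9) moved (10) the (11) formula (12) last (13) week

The displaced element is "what" (word 1).
It functions as the object of the preposition "about" of "worried", so the gap sits immediately after word 6 ("about").
Base order: This manager had worried about what before Sam moved the formula last week.

6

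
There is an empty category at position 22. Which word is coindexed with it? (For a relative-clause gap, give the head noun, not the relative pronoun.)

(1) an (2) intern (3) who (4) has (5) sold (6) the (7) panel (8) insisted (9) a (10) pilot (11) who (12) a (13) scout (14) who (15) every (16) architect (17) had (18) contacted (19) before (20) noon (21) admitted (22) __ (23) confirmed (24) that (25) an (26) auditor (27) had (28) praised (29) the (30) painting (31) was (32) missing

10

The gap at 22 is the subject of "confirmed", inside a relative clause.
The relative pronoun is "who" (word 11); it is bound by the head noun immediately before it.
Its filler is the head noun "pilot", at word 10.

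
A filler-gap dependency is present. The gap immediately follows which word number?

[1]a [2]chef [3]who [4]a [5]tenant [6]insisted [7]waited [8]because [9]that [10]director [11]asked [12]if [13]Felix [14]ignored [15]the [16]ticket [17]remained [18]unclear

6

The displaced element is "a chef" (word 2).
It is linked across 1 clause boundary (Ø).
It functions as the subject of "waited", so the gap sits immediately after word 6 ("insisted").
Base order: A tenant insisted a chef waited because that director asked if Felix ignored the ticket.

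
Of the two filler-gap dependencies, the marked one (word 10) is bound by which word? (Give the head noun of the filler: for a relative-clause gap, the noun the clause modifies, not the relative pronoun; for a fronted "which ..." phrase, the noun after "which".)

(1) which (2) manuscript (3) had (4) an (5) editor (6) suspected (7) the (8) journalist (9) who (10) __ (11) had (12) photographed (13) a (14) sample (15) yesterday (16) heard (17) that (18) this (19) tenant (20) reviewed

8

The marked gap is inside the relative clause, the subject of "photographed".
Its filler is the head noun "journalist" (via "who"), at word 8.
(The other dependency links word 2 to a gap after word 20.)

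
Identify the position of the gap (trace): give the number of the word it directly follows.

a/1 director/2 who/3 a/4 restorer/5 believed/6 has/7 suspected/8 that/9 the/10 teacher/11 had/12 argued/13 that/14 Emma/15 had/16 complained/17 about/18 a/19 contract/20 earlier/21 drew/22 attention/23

The displaced element is "a director" (word 2).
It is linked across 1 clause boundary (Ø).
It functions as the subject of "suspected", so the gap sits immediately after word 6 ("believed").
Base order: A restorer believed that a director has suspected that the teacher had argued that Emma had complained about a contract earlier.

6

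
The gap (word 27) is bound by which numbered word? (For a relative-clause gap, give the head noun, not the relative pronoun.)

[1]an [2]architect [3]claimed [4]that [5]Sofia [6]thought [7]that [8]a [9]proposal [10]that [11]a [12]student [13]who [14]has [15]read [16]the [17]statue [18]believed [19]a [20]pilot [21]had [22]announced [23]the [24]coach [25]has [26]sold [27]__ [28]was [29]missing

The gap at 27 is the object of "sold", inside a relative clause.
The relative pronoun is "that" (word 10); it is bound by the head noun immediately before it.
Its filler is the head noun "proposal", at word 9.

9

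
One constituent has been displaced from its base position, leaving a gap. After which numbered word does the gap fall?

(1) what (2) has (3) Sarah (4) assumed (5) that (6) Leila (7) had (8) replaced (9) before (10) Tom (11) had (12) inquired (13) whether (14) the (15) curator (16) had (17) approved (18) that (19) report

8

The displaced element is "what" (word 1).
It is linked across 1 clause boundary (that).
It functions as the direct object of "replaced", so the gap sits immediately after word 8 ("replaced").
Base order: Sarah has assumed that Leila had replaced what before Tom had inquired whether the curator had approved that report.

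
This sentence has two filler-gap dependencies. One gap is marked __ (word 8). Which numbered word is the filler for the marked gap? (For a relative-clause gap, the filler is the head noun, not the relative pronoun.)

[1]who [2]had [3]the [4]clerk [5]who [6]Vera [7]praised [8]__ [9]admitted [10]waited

4

The marked gap is inside the relative clause, the direct object of "praised".
Its filler is the head noun "clerk" (via "who"), at word 4.
(The other dependency links word 1 to a gap after word 9.)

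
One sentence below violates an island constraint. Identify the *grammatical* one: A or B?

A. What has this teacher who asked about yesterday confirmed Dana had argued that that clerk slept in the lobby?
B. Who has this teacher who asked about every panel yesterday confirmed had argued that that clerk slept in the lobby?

In A, the wh-phrase is extracted from inside a complex-NP island (relative clause) (introduced by "who"), which blocks movement.
In B, the extraction path crosses only that-complement boundaries, which are transparent.
So B is grammatical.

B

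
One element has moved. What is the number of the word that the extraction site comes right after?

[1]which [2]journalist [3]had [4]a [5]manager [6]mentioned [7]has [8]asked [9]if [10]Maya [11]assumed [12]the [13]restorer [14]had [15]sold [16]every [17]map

6

The displaced element is "which journalist" (word 2).
It is linked across 1 clause boundary (Ø).
It functions as the subject of "asked", so the gap sits immediately after word 6 ("mentioned").
Base order: A manager had mentioned that which journalist has asked if Maya assumed the restorer had sold every map.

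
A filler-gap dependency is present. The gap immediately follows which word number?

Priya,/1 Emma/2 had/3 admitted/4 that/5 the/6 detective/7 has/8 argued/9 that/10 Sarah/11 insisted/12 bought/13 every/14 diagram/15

The displaced element is "Priya" (word 1).
It is linked across 3 clause boundaries (that → that → Ø).
It functions as the subject of "bought", so the gap sits immediately after word 12 ("insisted").
Base order: Emma had admitted that the detective has argued that Sarah insisted that Priya bought every diagram.

12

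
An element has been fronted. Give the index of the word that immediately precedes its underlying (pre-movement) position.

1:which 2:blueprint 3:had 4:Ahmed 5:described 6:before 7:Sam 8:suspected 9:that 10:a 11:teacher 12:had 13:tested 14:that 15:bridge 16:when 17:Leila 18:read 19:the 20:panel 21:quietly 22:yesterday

5

The displaced element is "which blueprint" (word 2).
It functions as the direct object of "described", so the gap sits immediately after word 5 ("described").
Base order: Ahmed had described which blueprint before Sam suspected that a teacher had tested that bridge when Leila read the panel quietly yesterday.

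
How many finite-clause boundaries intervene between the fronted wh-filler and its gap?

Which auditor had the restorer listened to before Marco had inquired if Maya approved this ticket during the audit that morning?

0

"which auditor" originates inside the matrix clause — no clause boundary is crossed.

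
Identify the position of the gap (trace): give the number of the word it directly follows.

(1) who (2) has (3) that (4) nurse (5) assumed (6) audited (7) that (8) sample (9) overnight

5

The displaced element is "who" (word 1).
It is linked across 1 clause boundary (Ø).
It functions as the subject of "audited", so the gap sits immediately after word 5 ("assumed").
Base order: That nurse has assumed that who audited that sample overnight.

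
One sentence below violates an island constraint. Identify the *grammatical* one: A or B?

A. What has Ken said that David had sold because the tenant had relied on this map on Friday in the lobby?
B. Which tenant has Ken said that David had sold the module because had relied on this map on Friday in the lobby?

A

In B, the wh-phrase is extracted from inside an adjunct island (introduced by "because"), which blocks movement.
In A, the extraction path crosses only that-complement boundaries, which are transparent.
So A is grammatical.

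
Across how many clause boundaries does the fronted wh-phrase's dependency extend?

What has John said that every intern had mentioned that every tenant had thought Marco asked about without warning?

3

"what" is extracted from the PP object of "asked".
Boundaries crossed, outermost first: [that], [that], [Ø] — 3 in total.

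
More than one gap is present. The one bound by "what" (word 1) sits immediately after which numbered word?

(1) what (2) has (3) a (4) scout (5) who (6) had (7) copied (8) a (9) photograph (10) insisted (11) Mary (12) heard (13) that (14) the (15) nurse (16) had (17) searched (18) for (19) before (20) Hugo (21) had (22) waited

18

The displaced element is "what" (word 1).
It is linked across 2 clause boundaries (Ø → that).
It functions as the object of the preposition "for" of "searched", so the gap sits immediately after word 18 ("for").
Base order: A scout who had copied a photograph has insisted Mary heard that the nurse had searched for what before Hugo had waited.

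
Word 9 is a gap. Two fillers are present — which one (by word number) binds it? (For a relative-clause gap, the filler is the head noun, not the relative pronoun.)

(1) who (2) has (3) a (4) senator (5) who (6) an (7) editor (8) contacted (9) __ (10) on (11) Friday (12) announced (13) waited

4

The marked gap is inside the relative clause, the direct object of "contacted".
Its filler is the head noun "senator" (via "who"), at word 4.
(The other dependency links word 1 to a gap after word 12.)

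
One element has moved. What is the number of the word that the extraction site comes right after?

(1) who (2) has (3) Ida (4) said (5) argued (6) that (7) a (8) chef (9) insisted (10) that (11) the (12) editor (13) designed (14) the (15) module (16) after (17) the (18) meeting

4

The displaced element is "who" (word 1).
It is linked across 1 clause boundary (Ø).
It functions as the subject of "argued", so the gap sits immediately after word 4 ("said").
Base order: Ida has said that who argued that a chef insisted that the editor designed the module after the meeting.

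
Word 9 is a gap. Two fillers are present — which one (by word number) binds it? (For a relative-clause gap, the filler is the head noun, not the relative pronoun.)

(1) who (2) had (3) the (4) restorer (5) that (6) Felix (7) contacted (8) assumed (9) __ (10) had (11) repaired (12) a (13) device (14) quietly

1

The marked gap is the subject of "repaired".
Its filler is the fronted wh-phrase "who", at word 1.
(The other dependency links word 4 to a gap after word 7.)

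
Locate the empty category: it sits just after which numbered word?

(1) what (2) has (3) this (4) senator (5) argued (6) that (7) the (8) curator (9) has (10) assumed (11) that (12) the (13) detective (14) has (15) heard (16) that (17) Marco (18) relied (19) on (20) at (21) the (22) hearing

The displaced element is "what" (word 1).
It is linked across 3 clause boundaries (that → that → that).
It functions as the object of the preposition "on" of "relied", so the gap sits immediately after word 19 ("on").
Base order: This senator has argued that the curator has assumed that the detective has heard that Marco relied on what at the hearing.

19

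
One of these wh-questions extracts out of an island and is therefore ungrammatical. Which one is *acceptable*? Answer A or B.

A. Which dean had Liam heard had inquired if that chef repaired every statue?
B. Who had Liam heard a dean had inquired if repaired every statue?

A

In B, the wh-phrase is extracted from inside a wh-island (introduced by "if"), which blocks movement.
In A, the extraction path crosses only that-complement boundaries, which are transparent.
So A is grammatical.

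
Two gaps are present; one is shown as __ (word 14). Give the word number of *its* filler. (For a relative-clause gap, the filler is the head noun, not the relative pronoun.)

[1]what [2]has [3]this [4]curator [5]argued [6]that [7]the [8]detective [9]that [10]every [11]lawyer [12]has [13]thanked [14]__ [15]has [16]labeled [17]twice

The marked gap is inside the relative clause, the direct object of "thanked".
Its filler is the head noun "detective" (via "that"), at word 8.
(The other dependency links word 1 to a gap after word 16.)

8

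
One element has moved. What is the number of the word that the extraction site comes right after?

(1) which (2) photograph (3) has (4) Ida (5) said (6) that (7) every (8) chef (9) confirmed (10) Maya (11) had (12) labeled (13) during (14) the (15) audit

The displaced element is "which photograph" (word 2).
It is linked across 2 clause boundaries (that → Ø).
It functions as the direct object of "labeled", so the gap sits immediately after word 12 ("labeled").
Base order: Ida has said that every chef confirmed Maya had labeled which photograph during the audit.

12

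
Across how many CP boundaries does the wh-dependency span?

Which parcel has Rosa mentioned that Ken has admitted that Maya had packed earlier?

2

"which parcel" is extracted from the object of "packed".
Boundaries crossed, outermost first: [that], [that] — 2 in total.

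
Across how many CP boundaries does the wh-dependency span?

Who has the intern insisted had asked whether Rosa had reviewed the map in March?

"who" is extracted from the subject of "asked".
Boundaries crossed, outermost first: [Ø] — 1 in total.

1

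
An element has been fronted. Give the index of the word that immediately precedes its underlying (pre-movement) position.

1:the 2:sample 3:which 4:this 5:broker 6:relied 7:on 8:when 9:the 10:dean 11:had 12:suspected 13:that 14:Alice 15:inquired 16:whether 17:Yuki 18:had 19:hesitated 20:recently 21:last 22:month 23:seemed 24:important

7

The displaced element is "the sample" (word 2).
It functions as the object of the preposition "on" of "relied", so the gap sits immediately after word 7 ("on").
Base order: This broker relied on the sample when the dean had suspected that Alice inquired whether Yuki had hesitated recently last month.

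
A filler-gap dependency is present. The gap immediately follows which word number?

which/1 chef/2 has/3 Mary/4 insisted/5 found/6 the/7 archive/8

5

The displaced element is "which chef" (word 2).
It is linked across 1 clause boundary (Ø).
It functions as the subject of "found", so the gap sits immediately after word 5 ("insisted").
Base order: Mary has insisted that which chef found the archive.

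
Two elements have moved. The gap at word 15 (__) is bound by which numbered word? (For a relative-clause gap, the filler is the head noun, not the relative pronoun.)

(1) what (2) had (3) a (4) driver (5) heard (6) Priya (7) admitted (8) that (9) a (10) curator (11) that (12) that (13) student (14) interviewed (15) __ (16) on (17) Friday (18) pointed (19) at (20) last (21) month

The marked gap is inside the relative clause, the direct object of "interviewed".
Its filler is the head noun "curator" (via "that"), at word 10.
(The other dependency links word 1 to a gap after word 19.)

10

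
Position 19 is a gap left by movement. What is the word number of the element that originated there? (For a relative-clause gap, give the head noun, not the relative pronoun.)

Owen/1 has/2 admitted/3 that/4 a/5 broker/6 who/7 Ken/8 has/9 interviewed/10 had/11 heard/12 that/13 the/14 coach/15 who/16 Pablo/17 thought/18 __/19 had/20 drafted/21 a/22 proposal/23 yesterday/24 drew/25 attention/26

15

The gap at 19 is the subject of "drafted", inside a relative clause.
The relative pronoun is "who" (word 16); it is bound by the head noun immediately before it.
Its filler is the head noun "coach", at word 15.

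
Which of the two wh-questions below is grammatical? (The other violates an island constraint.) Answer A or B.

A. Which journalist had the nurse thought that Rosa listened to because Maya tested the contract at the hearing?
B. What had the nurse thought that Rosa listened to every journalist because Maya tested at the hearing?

In B, the wh-phrase is extracted from inside an adjunct island (introduced by "because"), which blocks movement.
In A, the extraction path crosses only that-complement boundaries, which are transparent.
So A is grammatical.

A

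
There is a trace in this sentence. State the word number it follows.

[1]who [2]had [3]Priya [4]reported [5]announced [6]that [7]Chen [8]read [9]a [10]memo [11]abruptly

4

The displaced element is "who" (word 1).
It is linked across 1 clause boundary (Ø).
It functions as the subject of "announced", so the gap sits immediately after word 4 ("reported").
Base order: Priya had reported that who announced that Chen read a memo abruptly.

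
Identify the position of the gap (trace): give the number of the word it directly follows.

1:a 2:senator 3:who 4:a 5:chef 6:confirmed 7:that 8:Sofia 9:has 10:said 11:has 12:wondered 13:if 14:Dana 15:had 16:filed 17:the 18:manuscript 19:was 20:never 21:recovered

10

The displaced element is "a senator" (word 2).
It is linked across 2 clause boundaries (that → Ø).
It functions as the subject of "wondered", so the gap sits immediately after word 10 ("said").
Base order: A chef confirmed that Sofia has said a senator has wondered if Dana had filed the manuscript.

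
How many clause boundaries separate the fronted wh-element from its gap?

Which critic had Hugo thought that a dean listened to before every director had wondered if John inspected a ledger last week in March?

"which critic" is extracted from the PP object of "listened".
Boundaries crossed, outermost first: [that] — 1 in total.

1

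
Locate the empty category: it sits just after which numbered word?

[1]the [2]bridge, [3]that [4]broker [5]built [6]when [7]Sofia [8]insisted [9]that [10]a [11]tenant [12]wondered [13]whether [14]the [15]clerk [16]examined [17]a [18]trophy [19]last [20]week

5

The displaced element is "the bridge" (word 2).
It functions as the direct object of "built", so the gap sits immediately after word 5 ("built").
Base order: That broker built the bridge when Sofia insisted that a tenant wondered whether the clerk examined a trophy last week.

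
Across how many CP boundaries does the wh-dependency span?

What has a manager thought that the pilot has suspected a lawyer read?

2

"what" is extracted from the object of "read".
Boundaries crossed, outermost first: [that], [Ø] — 2 in total.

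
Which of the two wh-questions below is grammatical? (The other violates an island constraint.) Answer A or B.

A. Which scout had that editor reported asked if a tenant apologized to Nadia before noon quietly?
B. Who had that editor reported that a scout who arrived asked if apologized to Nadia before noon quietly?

A

In B, the wh-phrase is extracted from inside a wh-island (introduced by "if"), which blocks movement.
In A, the extraction path crosses only that-complement boundaries, which are transparent.
So A is grammatical.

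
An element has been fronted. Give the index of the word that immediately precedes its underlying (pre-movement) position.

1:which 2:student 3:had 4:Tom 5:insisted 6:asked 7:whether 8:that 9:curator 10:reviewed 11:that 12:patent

5

The displaced element is "which student" (word 2).
It is linked across 1 clause boundary (Ø).
It functions as the subject of "asked", so the gap sits immediately after word 5 ("insisted").
Base order: Tom had insisted that which student asked whether that curator reviewed that patent.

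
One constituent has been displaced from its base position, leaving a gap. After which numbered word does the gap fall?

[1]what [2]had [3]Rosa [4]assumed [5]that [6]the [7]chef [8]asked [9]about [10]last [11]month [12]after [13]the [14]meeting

9

The displaced element is "what" (word 1).
It is linked across 1 clause boundary (that).
It functions as the object of the preposition "about" of "asked", so the gap sits immediately after word 9 ("about").
Base order: Rosa had assumed that the chef asked about what last month after the meeting.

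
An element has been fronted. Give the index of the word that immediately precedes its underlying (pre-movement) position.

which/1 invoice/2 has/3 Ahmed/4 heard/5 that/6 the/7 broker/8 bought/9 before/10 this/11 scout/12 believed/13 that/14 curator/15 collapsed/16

The displaced element is "which invoice" (word 2).
It is linked across 1 clause boundary (that).
It functions as the direct object of "bought", so the gap sits immediately after word 9 ("bought").
Base order: Ahmed has heard that the broker bought which invoice before this scout believed that curator collapsed.

9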